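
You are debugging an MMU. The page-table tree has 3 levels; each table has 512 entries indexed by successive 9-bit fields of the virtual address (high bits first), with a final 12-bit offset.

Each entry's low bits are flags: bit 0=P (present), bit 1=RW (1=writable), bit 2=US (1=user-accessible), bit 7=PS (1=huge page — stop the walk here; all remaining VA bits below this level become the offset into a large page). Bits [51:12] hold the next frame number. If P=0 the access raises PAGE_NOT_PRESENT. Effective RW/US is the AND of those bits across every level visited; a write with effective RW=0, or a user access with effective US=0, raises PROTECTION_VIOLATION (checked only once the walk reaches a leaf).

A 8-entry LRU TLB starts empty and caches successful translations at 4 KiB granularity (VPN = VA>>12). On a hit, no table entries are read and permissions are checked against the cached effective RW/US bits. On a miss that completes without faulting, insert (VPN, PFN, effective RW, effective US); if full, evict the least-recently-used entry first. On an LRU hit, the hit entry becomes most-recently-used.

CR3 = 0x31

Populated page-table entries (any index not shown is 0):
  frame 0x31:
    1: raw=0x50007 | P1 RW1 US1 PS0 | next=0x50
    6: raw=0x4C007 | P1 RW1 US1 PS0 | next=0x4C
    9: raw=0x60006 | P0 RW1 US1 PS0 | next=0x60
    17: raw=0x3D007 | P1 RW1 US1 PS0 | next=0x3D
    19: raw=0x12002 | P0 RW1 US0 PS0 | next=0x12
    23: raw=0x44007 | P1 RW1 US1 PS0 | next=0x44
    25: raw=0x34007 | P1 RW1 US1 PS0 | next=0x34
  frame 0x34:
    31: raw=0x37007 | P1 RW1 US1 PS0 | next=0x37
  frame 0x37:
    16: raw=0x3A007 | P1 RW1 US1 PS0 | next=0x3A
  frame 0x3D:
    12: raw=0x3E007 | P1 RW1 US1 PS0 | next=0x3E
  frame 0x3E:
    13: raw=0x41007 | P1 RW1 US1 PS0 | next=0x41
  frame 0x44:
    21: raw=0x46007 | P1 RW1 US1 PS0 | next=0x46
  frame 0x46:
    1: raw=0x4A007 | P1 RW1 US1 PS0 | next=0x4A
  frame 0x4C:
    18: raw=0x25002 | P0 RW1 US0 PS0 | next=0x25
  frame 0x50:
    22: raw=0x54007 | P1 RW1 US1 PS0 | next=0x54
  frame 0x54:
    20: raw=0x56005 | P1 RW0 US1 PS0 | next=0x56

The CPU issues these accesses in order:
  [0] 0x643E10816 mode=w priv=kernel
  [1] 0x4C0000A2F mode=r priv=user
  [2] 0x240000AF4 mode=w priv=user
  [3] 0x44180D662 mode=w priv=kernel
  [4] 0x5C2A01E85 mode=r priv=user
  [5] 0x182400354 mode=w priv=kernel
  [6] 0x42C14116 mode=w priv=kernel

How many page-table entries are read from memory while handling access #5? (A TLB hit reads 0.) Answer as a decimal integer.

Trace:
#0 VA=0x643E10816 (w,kernel):
  L0 @0x31[25] → 0x34007  P=1,RW=1,US=1,PS=0
  L1 @0x34[31] → 0x37007  P=1,RW=1,US=1,PS=0
  L2 @0x37[16] → 0x3A007  P=1,RW=1,US=1,PS=0
  → PA=0x3A816  (3 entries read)
#1 VA=0x4C0000A2F (r,user):
  L0 @0x31[19] → 0x12002  P=0,RW=1,US=0,PS=0
  ✗ PAGE_NOT_PRESENT  [1 reads]
#2 VA=0x240000AF4 (w,user):
  L0 @0x31[9] → 0x60006  P=0,RW=1,US=1,PS=0
  ✗ PAGE_NOT_PRESENT  [1 reads]
#3 VA=0x44180D662 (w,kernel):
  L0 @0x31[17] → 0x3D007  P=1,RW=1,US=1,PS=0
  L1 @0x3D[12] → 0x3E007  P=1,RW=1,US=1,PS=0
  L2 @0x3E[13] → 0x41007  P=1,RW=1,US=1,PS=0
  → PA=0x41662  (3 entries read)
#4 VA=0x5C2A01E85 (r,user):
  L0 @0x31[23] → 0x44007  P=1,RW=1,US=1,PS=0
  L1 @0x44[21] → 0x46007  P=1,RW=1,US=1,PS=0
  L2 @0x46[1] → 0x4A007  P=1,RW=1,US=1,PS=0
  → PA=0x4AE85  (3 entries read)
#5 VA=0x182400354 (w,kernel):
  L0 @0x31[6] → 0x4C007  P=1,RW=1,US=1,PS=0
  L1 @0x4C[18] → 0x25002  P=0,RW=1,US=0,PS=0
  ✗ PAGE_NOT_PRESENT  [2 reads]
#6 VA=0x42C14116 (w,kernel):
  L0 @0x31[1] → 0x50007  P=1,RW=1,US=1,PS=0
  L1 @0x50[22] → 0x54007  P=1,RW=1,US=1,PS=0
  L2 @0x54[20] → 0x56005  P=1,RW=0,US=1,PS=0
  ✗ PROTECTION_VIOLATION  [3 reads]

Entries read for #5: 2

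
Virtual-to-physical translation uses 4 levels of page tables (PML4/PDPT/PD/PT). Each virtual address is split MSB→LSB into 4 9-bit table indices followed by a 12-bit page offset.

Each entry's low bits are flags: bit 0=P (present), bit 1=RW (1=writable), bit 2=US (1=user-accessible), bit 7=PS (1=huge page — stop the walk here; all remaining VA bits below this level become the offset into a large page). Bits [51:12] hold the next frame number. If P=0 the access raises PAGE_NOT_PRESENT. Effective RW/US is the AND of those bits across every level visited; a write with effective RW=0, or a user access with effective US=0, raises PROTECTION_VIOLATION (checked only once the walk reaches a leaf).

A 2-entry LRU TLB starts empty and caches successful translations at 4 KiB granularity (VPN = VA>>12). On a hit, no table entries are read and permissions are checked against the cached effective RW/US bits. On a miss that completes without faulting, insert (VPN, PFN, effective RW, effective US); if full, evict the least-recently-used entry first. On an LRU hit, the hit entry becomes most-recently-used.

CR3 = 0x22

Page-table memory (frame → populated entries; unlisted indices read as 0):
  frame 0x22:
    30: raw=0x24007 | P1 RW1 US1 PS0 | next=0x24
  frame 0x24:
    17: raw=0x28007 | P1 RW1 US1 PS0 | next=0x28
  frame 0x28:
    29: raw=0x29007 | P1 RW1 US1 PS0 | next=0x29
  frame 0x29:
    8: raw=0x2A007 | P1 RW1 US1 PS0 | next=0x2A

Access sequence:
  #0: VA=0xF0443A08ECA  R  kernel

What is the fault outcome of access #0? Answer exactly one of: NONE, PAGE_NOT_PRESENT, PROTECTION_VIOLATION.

Per-access translation:
#0 VA=0xF0443A08ECA (r,kernel):
  [0] read 0x22 idx=30: raw=0x24007 flags P=1 W=1 U=1 S=0
  [1] read 0x24 idx=17: raw=0x28007 flags P=1 W=1 U=1 S=0
  [2] read 0x28 idx=29: raw=0x29007 flags P=1 W=1 U=1 S=0
  [3] read 0x29 idx=8: raw=0x2A007 flags P=1 W=1 U=1 S=0
  ✓ 0x2AECA  — 4 lookups

Access #0 fault: NONE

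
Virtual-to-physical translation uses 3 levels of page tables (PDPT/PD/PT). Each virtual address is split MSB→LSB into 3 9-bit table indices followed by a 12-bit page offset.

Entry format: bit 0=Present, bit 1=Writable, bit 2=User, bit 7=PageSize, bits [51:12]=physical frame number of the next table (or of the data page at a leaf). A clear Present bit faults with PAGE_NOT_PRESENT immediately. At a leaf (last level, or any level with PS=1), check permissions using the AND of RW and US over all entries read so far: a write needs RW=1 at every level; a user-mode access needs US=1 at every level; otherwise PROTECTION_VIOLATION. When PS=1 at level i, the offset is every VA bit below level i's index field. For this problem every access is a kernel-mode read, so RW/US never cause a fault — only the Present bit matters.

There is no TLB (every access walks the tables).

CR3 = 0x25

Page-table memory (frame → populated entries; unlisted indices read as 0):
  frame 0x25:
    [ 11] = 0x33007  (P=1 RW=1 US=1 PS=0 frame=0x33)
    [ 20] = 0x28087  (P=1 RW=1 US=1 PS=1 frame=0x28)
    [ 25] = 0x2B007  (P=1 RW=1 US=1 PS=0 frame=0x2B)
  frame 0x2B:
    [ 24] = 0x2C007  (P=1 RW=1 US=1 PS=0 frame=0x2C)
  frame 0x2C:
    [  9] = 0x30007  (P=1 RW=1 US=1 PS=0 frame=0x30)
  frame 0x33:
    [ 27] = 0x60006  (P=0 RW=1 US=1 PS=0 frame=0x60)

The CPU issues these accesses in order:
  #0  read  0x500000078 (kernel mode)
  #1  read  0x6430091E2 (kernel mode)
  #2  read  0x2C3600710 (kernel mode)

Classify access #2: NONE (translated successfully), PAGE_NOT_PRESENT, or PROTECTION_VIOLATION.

Walk each access:
#0 VA=0x500000078 (r,kernel):
  L0: frame=0x25 idx=20 entry=0x28087 [P=1 RW=1 US=1 PS=1]
  ✓ 0x28078 (huge @L0)  — 1 lookups
#1 VA=0x6430091E2 (r,kernel):
  L0: frame=0x25 idx=25 entry=0x2B007 [P=1 RW=1 US=1 PS=0]
  L1: frame=0x2B idx=24 entry=0x2C007 [P=1 RW=1 US=1 PS=0]
  L2: frame=0x2C idx=9 entry=0x30007 [P=1 RW=1 US=1 PS=0]
  ✓ 0x301E2  — 3 lookups
#2 VA=0x2C3600710 (r,kernel):
  L0: frame=0x25 idx=11 entry=0x33007 [P=1 RW=1 US=1 PS=0]
  L1: frame=0x33 idx=27 entry=0x60006 [P=0 RW=1 US=1 PS=0]
  → PAGE_NOT_PRESENT  (2 entries read)

Access #2 fault: PAGE_NOT_PRESENT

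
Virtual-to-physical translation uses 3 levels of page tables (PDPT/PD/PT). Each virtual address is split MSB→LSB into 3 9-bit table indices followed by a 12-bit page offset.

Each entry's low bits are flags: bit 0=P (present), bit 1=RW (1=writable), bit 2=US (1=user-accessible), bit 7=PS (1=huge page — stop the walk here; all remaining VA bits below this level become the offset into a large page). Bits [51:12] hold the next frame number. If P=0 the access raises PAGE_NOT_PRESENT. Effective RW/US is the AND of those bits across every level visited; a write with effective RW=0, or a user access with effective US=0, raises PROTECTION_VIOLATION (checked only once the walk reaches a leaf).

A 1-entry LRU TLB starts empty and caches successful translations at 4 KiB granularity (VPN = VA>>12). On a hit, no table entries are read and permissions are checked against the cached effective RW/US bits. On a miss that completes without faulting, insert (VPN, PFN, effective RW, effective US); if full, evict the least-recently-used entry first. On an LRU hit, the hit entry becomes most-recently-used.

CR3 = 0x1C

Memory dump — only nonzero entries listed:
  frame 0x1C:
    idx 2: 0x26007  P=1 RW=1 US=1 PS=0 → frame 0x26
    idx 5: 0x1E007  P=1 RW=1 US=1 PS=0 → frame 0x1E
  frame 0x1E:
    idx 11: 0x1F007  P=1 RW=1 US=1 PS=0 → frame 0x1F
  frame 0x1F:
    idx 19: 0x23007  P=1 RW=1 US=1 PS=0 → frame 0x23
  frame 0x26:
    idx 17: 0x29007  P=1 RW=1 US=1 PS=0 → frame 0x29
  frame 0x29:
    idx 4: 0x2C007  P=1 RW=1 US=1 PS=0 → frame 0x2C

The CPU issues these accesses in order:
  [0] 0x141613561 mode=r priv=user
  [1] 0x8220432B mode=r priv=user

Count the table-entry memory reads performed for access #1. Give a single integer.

Walk each access:
#0 VA=0x141613561 (r,user):
  L0: frame=0x1C idx=5 entry=0x1E007 [P=1 RW=1 US=1 PS=0]
  L1: frame=0x1E idx=11 entry=0x1F007 [P=1 RW=1 US=1 PS=0]
  L2: frame=0x1F idx=19 entry=0x23007 [P=1 RW=1 US=1 PS=0]
  ⇒ phys 0x23561  [3 reads]
#1 VA=0x8220432B (r,user):
  L0: frame=0x1C idx=2 entry=0x26007 [P=1 RW=1 US=1 PS=0]
  L1: frame=0x26 idx=17 entry=0x29007 [P=1 RW=1 US=1 PS=0]
  L2: frame=0x29 idx=4 entry=0x2C007 [P=1 RW=1 US=1 PS=0]
  ⇒ phys 0x2C32B  [3 reads]

Entries read for #1: 3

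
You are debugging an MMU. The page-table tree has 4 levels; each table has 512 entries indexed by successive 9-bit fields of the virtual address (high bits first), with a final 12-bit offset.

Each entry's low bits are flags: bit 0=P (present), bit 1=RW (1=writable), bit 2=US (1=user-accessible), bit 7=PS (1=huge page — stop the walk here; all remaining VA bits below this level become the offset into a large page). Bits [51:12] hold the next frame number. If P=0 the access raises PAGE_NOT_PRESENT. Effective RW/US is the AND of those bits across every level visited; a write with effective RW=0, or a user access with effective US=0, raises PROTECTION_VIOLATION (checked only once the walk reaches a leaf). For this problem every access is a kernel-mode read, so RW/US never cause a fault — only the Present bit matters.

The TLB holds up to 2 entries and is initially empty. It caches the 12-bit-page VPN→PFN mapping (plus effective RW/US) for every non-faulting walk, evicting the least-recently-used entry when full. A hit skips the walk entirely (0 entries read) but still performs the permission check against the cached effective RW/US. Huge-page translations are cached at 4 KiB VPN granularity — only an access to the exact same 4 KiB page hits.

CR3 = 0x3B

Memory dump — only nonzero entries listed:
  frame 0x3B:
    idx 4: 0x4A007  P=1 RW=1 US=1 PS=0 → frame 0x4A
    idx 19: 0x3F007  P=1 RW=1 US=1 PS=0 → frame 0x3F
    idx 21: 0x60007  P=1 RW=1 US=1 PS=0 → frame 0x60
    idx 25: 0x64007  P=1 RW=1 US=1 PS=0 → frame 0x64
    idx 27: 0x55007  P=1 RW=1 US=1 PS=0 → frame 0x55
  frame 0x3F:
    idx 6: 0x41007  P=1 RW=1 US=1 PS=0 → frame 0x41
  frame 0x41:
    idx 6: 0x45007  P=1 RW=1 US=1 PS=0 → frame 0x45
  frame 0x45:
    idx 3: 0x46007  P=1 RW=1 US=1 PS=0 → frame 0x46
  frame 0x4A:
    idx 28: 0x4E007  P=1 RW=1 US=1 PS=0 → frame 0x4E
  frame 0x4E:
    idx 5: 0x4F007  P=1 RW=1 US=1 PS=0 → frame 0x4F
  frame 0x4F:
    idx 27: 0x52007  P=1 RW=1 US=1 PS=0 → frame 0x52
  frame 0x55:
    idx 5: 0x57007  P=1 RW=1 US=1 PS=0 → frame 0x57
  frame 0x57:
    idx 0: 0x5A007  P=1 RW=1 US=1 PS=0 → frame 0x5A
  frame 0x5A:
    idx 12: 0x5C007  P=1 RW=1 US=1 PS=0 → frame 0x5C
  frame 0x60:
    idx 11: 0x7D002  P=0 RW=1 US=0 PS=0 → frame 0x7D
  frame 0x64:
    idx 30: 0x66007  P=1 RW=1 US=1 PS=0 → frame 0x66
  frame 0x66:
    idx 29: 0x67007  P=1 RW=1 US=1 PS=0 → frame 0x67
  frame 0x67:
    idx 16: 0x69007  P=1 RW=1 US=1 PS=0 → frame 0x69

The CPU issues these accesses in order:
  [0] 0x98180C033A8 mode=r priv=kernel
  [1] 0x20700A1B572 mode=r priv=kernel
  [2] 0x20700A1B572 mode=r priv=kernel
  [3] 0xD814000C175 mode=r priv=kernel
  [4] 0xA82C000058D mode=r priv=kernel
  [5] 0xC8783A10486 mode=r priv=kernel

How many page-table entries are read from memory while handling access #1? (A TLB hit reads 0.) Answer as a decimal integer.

Trace:
#0 VA=0x98180C033A8 (r,kernel):
  L0 @0x3B[19] → 0x3F007  P=1,RW=1,US=1,PS=0
  L1 @0x3F[6] → 0x41007  P=1,RW=1,US=1,PS=0
  L2 @0x41[6] → 0x45007  P=1,RW=1,US=1,PS=0
  L3 @0x45[3] → 0x46007  P=1,RW=1,US=1,PS=0
  ✓ 0x463A8  — 4 lookups
#1 VA=0x20700A1B572 (r,kernel):
  L0 @0x3B[4] → 0x4A007  P=1,RW=1,US=1,PS=0
  L1 @0x4A[28] → 0x4E007  P=1,RW=1,US=1,PS=0
  L2 @0x4E[5] → 0x4F007  P=1,RW=1,US=1,PS=0
  L3 @0x4F[27] → 0x52007  P=1,RW=1,US=1,PS=0
  ✓ 0x52572  — 4 lookups
#2 VA=0x20700A1B572 (r,kernel):
  TLB hit vpn=0x20700A1B → PA=0x52572
#3 VA=0xD814000C175 (r,kernel):
  L0 @0x3B[27] → 0x55007  P=1,RW=1,US=1,PS=0
  L1 @0x55[5] → 0x57007  P=1,RW=1,US=1,PS=0
  L2 @0x57[0] → 0x5A007  P=1,RW=1,US=1,PS=0
  L3 @0x5A[12] → 0x5C007  P=1,RW=1,US=1,PS=0
  ✓ 0x5C175  — 4 lookups
#4 VA=0xA82C000058D (r,kernel):
  L0 @0x3B[21] → 0x60007  P=1,RW=1,US=1,PS=0
  L1 @0x60[11] → 0x7D002  P=0,RW=1,US=0,PS=0
  → PAGE_NOT_PRESENT  (2 entries read)
#5 VA=0xC8783A10486 (r,kernel):
  L0 @0x3B[25] → 0x64007  P=1,RW=1,US=1,PS=0
  L1 @0x64[30] → 0x66007  P=1,RW=1,US=1,PS=0
  L2 @0x66[29] → 0x67007  P=1,RW=1,US=1,PS=0
  L3 @0x67[16] → 0x69007  P=1,RW=1,US=1,PS=0
  ✓ 0x69486  — 4 lookups

Entries read for #1: 4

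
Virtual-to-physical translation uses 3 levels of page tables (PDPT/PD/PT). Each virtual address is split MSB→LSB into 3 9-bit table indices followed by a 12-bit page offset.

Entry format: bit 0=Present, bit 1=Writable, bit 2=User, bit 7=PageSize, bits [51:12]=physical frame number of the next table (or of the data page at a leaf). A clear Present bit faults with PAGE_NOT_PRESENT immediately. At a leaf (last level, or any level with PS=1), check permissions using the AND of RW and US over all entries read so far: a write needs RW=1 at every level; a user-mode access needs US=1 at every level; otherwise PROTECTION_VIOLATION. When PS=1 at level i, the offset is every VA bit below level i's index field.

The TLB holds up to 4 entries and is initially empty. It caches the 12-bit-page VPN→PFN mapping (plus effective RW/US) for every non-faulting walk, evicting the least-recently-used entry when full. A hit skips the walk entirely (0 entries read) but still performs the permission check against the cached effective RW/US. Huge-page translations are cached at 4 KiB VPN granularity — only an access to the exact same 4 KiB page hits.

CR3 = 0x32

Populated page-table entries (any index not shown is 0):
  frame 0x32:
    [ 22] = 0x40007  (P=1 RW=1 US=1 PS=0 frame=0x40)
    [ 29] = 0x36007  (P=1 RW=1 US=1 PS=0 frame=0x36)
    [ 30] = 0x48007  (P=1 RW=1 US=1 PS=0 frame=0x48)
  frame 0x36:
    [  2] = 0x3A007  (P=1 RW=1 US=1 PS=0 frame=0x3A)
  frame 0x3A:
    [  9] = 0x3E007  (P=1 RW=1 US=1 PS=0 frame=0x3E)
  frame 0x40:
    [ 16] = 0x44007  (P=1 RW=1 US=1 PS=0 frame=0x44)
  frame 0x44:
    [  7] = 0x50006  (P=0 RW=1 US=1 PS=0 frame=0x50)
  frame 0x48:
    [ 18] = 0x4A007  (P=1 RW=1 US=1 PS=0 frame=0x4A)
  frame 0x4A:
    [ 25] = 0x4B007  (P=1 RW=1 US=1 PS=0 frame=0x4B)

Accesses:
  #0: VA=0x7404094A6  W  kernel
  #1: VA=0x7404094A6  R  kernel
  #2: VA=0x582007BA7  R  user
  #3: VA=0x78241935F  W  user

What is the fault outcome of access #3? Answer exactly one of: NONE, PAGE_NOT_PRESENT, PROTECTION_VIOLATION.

Per-access translation:
#0 VA=0x7404094A6 (w,kernel):
  lvl0: tbl 0x32, slot 29 ⇒ 0x36007 (P1/RW1/US1/PS0)
  lvl1: tbl 0x36, slot 2 ⇒ 0x3A007 (P1/RW1/US1/PS0)
  lvl2: tbl 0x3A, slot 9 ⇒ 0x3E007 (P1/RW1/US1/PS0)
  ✓ 0x3E4A6  — 3 lookups
#1 VA=0x7404094A6 (r,kernel):
  TLB hit vpn=0x740409 → PA=0x3E4A6
#2 VA=0x582007BA7 (r,user):
  lvl0: tbl 0x32, slot 22 ⇒ 0x40007 (P1/RW1/US1/PS0)
  lvl1: tbl 0x40, slot 16 ⇒ 0x44007 (P1/RW1/US1/PS0)
  lvl2: tbl 0x44, slot 7 ⇒ 0x50006 (P0/RW1/US1/PS0)
  ⇒ fault: PAGE_NOT_PRESENT  — 3 lookups
#3 VA=0x78241935F (w,user):
  lvl0: tbl 0x32, slot 30 ⇒ 0x48007 (P1/RW1/US1/PS0)
  lvl1: tbl 0x48, slot 18 ⇒ 0x4A007 (P1/RW1/US1/PS0)
  lvl2: tbl 0x4A, slot 25 ⇒ 0x4B007 (P1/RW1/US1/PS0)
  ✓ 0x4B35F  — 3 lookups

Access #3 fault: NONE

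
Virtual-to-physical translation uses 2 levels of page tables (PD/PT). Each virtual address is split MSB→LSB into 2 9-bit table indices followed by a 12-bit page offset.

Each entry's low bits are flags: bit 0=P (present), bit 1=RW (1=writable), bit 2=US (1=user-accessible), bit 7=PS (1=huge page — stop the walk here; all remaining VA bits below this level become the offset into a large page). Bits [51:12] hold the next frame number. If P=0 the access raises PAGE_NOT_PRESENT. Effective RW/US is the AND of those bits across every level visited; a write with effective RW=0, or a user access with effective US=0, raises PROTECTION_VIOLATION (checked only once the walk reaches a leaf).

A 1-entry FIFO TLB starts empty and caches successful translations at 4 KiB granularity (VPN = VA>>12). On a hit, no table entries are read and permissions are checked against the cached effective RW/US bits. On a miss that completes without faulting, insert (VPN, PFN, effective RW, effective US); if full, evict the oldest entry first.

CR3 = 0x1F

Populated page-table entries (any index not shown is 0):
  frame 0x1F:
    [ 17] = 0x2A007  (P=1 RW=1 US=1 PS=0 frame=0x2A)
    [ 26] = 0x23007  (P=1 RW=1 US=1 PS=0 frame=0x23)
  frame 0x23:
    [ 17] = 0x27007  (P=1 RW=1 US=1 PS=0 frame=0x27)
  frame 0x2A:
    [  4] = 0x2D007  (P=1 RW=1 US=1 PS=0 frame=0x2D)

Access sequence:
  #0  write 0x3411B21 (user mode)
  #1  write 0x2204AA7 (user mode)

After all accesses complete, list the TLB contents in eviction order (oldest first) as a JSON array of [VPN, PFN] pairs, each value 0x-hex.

Walk each access:
#0 VA=0x3411B21 (w,user):
  L0: frame=0x1F idx=26 entry=0x23007 [P=1 RW=1 US=1 PS=0]
  L1: frame=0x23 idx=17 entry=0x27007 [P=1 RW=1 US=1 PS=0]
  ⇒ phys 0x27B21  [2 reads]
#1 VA=0x2204AA7 (w,user):
  L0: frame=0x1F idx=17 entry=0x2A007 [P=1 RW=1 US=1 PS=0]
  L1: frame=0x2A idx=4 entry=0x2D007 [P=1 RW=1 US=1 PS=0]
  ⇒ phys 0x2DAA7  [2 reads]

TLB: [["0x2204", "0x2D"]]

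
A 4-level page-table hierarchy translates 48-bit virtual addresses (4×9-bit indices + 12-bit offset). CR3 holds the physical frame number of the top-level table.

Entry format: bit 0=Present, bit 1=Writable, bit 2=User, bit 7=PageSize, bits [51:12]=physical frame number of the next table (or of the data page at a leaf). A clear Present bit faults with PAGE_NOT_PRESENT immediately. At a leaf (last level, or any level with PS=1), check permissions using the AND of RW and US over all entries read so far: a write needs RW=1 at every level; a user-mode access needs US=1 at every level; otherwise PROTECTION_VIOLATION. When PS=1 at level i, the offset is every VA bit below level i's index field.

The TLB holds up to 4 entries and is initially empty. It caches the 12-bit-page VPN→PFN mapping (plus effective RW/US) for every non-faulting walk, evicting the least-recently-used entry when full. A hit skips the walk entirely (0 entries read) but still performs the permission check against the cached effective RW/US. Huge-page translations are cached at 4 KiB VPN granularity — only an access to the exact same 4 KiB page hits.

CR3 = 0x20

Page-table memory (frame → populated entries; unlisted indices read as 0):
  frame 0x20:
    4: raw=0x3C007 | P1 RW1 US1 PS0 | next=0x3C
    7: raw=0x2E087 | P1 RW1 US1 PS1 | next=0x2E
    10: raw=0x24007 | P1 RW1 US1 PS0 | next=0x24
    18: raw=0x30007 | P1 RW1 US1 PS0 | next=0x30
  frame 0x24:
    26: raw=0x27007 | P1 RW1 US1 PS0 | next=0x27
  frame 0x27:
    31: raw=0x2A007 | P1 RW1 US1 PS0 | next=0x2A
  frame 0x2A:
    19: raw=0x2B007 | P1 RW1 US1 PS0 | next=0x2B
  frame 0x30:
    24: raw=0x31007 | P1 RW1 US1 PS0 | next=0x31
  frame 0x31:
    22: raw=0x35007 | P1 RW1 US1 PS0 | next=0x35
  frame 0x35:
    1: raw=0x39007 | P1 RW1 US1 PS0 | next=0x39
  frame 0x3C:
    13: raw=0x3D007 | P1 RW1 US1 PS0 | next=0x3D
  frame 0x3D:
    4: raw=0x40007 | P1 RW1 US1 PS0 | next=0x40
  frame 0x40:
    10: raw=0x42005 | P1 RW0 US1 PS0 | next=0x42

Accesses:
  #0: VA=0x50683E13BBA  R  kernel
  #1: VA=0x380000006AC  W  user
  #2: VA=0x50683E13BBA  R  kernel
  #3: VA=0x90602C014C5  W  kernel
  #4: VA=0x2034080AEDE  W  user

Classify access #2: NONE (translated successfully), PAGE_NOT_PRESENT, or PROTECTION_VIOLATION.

Walk each access:
#0 VA=0x50683E13BBA (r,kernel):
  [0] read 0x20 idx=10: raw=0x24007 flags P=1 W=1 U=1 S=0
  [1] read 0x24 idx=26: raw=0x27007 flags P=1 W=1 U=1 S=0
  [2] read 0x27 idx=31: raw=0x2A007 flags P=1 W=1 U=1 S=0
  [3] read 0x2A idx=19: raw=0x2B007 flags P=1 W=1 U=1 S=0
  → PA=0x2BBBA  (4 entries read)
#1 VA=0x380000006AC (w,user):
  [0] read 0x20 idx=7: raw=0x2E087 flags P=1 W=1 U=1 S=1
  → PA=0x2E6AC (huge @L0)  (1 entries read)
#2 VA=0x50683E13BBA (r,kernel):
  TLB hit vpn=0x50683E13 → PA=0x2BBBA
#3 VA=0x90602C014C5 (w,kernel):
  [0] read 0x20 idx=18: raw=0x30007 flags P=1 W=1 U=1 S=0
  [1] read 0x30 idx=24: raw=0x31007 flags P=1 W=1 U=1 S=0
  [2] read 0x31 idx=22: raw=0x35007 flags P=1 W=1 U=1 S=0
  [3] read 0x35 idx=1: raw=0x39007 flags P=1 W=1 U=1 S=0
  → PA=0x394C5  (4 entries read)
#4 VA=0x2034080AEDE (w,user):
  [0] read 0x20 idx=4: raw=0x3C007 flags P=1 W=1 U=1 S=0
  [1] read 0x3C idx=13: raw=0x3D007 flags P=1 W=1 U=1 S=0
  [2] read 0x3D idx=4: raw=0x40007 flags P=1 W=1 U=1 S=0
  [3] read 0x40 idx=10: raw=0x42005 flags P=1 W=0 U=1 S=0
  ⇒ fault: PROTECTION_VIOLATION  — 4 lookups

Access #2 fault: NONE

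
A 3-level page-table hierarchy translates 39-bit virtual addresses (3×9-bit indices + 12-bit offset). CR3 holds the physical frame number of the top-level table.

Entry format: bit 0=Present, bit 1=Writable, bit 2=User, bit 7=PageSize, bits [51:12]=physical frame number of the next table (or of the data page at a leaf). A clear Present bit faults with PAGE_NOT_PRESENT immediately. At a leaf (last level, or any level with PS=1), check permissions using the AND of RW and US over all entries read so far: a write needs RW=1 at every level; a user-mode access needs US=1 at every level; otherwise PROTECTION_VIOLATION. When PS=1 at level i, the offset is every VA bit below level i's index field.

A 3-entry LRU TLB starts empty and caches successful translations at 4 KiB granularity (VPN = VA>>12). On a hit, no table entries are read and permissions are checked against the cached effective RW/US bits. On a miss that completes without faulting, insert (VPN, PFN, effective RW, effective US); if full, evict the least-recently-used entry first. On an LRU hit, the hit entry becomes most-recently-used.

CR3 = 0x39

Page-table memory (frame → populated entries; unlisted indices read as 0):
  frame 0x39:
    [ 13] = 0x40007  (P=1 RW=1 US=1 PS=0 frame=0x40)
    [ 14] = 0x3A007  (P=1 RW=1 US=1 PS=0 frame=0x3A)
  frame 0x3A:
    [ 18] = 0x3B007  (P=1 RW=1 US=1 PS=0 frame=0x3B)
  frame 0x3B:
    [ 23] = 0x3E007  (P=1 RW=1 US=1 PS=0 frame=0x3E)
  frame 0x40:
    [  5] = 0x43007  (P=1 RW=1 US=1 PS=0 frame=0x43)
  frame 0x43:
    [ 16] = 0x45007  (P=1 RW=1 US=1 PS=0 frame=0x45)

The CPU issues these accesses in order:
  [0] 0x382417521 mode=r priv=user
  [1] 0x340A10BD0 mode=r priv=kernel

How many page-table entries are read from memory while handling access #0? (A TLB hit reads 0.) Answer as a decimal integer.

Trace:
#0 VA=0x382417521 (r,user):
  [0] read 0x39 idx=14: raw=0x3A007 flags P=1 W=1 U=1 S=0
  [1] read 0x3A idx=18: raw=0x3B007 flags P=1 W=1 U=1 S=0
  [2] read 0x3B idx=23: raw=0x3E007 flags P=1 W=1 U=1 S=0
  → PA=0x3E521  (3 entries read)
#1 VA=0x340A10BD0 (r,kernel):
  [0] read 0x39 idx=13: raw=0x40007 flags P=1 W=1 U=1 S=0
  [1] read 0x40 idx=5: raw=0x43007 flags P=1 W=1 U=1 S=0
  [2] read 0x43 idx=16: raw=0x45007 flags P=1 W=1 U=1 S=0
  → PA=0x45BD0  (3 entries read)

Entries read for #0: 3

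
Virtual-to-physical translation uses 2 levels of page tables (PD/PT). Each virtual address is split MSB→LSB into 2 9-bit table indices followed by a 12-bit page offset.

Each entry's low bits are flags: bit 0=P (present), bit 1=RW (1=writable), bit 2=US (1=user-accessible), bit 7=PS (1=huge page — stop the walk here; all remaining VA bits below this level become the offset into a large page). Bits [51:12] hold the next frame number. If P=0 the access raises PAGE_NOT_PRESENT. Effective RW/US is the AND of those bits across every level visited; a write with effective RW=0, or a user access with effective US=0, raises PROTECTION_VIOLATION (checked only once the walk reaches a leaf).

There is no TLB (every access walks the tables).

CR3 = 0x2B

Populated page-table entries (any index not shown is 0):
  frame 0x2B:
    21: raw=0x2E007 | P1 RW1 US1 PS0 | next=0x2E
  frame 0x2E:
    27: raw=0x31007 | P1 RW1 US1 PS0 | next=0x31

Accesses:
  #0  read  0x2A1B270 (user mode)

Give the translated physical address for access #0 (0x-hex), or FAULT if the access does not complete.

Walk each access:
#0 VA=0x2A1B270 (r,user):
  lvl0: tbl 0x2B, slot 21 ⇒ 0x2E007 (P1/RW1/US1/PS0)
  lvl1: tbl 0x2E, slot 27 ⇒ 0x31007 (P1/RW1/US1/PS0)
  ⇒ phys 0x31270  [2 reads]

Access #0 PA: 0x31270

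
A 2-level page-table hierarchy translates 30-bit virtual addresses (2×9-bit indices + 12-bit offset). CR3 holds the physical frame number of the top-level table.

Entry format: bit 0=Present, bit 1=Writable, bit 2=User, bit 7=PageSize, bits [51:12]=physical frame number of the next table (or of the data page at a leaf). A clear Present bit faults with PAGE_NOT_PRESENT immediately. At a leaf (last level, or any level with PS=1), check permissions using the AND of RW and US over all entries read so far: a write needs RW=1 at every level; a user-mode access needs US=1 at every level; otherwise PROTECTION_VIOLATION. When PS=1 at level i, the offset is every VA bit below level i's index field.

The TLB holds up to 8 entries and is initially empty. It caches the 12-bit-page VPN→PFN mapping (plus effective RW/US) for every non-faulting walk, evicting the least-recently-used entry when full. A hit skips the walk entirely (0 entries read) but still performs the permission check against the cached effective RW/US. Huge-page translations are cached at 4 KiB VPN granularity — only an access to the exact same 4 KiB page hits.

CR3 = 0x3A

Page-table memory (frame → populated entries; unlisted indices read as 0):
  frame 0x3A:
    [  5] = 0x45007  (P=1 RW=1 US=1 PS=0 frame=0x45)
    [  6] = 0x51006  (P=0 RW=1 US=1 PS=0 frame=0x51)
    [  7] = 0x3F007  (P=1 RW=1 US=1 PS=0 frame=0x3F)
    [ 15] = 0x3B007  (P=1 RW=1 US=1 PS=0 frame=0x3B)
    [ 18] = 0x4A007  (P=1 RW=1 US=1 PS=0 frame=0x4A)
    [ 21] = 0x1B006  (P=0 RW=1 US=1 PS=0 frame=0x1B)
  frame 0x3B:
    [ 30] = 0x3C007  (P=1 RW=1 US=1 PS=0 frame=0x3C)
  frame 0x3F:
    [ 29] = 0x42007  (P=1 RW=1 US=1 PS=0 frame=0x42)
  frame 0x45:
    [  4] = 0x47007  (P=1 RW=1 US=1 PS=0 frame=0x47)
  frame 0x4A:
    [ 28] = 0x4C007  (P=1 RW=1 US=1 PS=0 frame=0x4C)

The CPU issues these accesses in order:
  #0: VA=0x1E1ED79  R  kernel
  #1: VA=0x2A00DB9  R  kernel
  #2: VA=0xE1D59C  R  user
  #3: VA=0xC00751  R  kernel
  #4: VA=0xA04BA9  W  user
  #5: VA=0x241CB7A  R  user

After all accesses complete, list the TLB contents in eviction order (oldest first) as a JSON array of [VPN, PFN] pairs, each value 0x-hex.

Trace:
#0 VA=0x1E1ED79 (r,kernel):
  L0 @0x3A[15] → 0x3B007  P=1,RW=1,US=1,PS=0
  L1 @0x3B[30] → 0x3C007  P=1,RW=1,US=1,PS=0
  ⇒ phys 0x3CD79  [2 reads]
#1 VA=0x2A00DB9 (r,kernel):
  L0 @0x3A[21] → 0x1B006  P=0,RW=1,US=1,PS=0
  ⇒ fault: PAGE_NOT_PRESENT  — 1 lookups
#2 VA=0xE1D59C (r,user):
  L0 @0x3A[7] → 0x3F007  P=1,RW=1,US=1,PS=0
  L1 @0x3F[29] → 0x42007  P=1,RW=1,US=1,PS=0
  ⇒ phys 0x4259C  [2 reads]
#3 VA=0xC00751 (r,kernel):
  L0 @0x3A[6] → 0x51006  P=0,RW=1,US=1,PS=0
  ⇒ fault: PAGE_NOT_PRESENT  — 1 lookups
#4 VA=0xA04BA9 (w,user):
  L0 @0x3A[5] → 0x45007  P=1,RW=1,US=1,PS=0
  L1 @0x45[4] → 0x47007  P=1,RW=1,US=1,PS=0
  ⇒ phys 0x47BA9  [2 reads]
#5 VA=0x241CB7A (r,user):
  L0 @0x3A[18] → 0x4A007  P=1,RW=1,US=1,PS=0
  L1 @0x4A[28] → 0x4C007  P=1,RW=1,US=1,PS=0
  ⇒ phys 0x4CB7A  [2 reads]

TLB: [["0x1E1E", "0x3C"], ["0xE1D", "0x42"], ["0xA04", "0x47"], ["0x241C", "0x4C"]]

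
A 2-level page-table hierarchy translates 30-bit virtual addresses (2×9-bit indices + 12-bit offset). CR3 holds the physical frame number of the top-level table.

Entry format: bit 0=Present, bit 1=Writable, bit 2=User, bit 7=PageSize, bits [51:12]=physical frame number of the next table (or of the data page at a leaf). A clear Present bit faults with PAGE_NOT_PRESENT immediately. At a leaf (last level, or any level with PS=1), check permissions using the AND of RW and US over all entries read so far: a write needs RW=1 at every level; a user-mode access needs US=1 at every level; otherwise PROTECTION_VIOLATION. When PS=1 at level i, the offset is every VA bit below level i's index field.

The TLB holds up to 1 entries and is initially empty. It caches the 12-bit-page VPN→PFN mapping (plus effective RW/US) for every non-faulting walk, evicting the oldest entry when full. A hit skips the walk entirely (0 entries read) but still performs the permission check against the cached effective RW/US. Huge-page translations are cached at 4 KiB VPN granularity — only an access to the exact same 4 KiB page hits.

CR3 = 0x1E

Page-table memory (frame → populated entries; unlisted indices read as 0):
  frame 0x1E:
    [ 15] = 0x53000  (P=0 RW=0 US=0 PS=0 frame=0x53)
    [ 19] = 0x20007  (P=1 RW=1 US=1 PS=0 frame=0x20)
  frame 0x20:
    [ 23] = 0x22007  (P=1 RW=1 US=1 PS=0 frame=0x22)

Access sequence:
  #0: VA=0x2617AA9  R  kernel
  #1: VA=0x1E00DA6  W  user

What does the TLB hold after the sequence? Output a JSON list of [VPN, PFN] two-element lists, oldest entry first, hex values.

Trace:
#0 VA=0x2617AA9 (r,kernel):
  L0: frame=0x1E idx=19 entry=0x20007 [P=1 RW=1 US=1 PS=0]
  L1: frame=0x20 idx=23 entry=0x22007 [P=1 RW=1 US=1 PS=0]
  ⇒ phys 0x22AA9  [2 reads]
#1 VA=0x1E00DA6 (w,user):
  L0: frame=0x1E idx=15 entry=0x53000 [P=0 RW=0 US=0 PS=0]
  ✗ PAGE_NOT_PRESENT  [1 reads]

TLB: [["0x2617", "0x22"]]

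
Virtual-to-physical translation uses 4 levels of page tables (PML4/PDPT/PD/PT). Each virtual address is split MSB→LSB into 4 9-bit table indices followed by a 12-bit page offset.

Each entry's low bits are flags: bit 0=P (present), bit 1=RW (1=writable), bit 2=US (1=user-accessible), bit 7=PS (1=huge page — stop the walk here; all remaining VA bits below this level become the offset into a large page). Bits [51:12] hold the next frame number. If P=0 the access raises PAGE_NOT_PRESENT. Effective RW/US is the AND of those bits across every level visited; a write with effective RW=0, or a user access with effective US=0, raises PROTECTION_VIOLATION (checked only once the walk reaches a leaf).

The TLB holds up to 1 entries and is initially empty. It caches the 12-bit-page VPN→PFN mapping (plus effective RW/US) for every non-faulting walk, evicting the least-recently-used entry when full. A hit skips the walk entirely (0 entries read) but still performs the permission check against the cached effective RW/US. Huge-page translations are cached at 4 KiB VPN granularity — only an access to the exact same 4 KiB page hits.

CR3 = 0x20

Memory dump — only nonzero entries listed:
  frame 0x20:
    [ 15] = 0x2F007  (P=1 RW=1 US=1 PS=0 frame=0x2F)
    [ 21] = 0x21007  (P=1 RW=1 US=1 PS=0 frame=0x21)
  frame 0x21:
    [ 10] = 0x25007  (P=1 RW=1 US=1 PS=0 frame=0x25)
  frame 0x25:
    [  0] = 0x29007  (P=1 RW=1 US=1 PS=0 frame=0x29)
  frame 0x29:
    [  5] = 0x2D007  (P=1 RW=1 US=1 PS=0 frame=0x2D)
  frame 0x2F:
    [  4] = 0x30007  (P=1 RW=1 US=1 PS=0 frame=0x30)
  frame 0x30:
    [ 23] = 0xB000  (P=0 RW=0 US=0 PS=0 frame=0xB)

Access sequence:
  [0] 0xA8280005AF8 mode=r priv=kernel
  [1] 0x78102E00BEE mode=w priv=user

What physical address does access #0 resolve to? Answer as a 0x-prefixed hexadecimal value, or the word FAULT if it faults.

Trace:
#0 VA=0xA8280005AF8 (r,kernel):
  L0: frame=0x20 idx=21 entry=0x21007 [P=1 RW=1 US=1 PS=0]
  L1: frame=0x21 idx=10 entry=0x25007 [P=1 RW=1 US=1 PS=0]
  L2: frame=0x25 idx=0 entry=0x29007 [P=1 RW=1 US=1 PS=0]
  L3: frame=0x29 idx=5 entry=0x2D007 [P=1 RW=1 US=1 PS=0]
  ✓ 0x2DAF8  — 4 lookups
#1 VA=0x78102E00BEE (w,user):
  L0: frame=0x20 idx=15 entry=0x2F007 [P=1 RW=1 US=1 PS=0]
  L1: frame=0x2F idx=4 entry=0x30007 [P=1 RW=1 US=1 PS=0]
  L2: frame=0x30 idx=23 entry=0xB000 [P=0 RW=0 US=0 PS=0]
  ✗ PAGE_NOT_PRESENT  [3 reads]

Access #0 PA: 0x2DAF8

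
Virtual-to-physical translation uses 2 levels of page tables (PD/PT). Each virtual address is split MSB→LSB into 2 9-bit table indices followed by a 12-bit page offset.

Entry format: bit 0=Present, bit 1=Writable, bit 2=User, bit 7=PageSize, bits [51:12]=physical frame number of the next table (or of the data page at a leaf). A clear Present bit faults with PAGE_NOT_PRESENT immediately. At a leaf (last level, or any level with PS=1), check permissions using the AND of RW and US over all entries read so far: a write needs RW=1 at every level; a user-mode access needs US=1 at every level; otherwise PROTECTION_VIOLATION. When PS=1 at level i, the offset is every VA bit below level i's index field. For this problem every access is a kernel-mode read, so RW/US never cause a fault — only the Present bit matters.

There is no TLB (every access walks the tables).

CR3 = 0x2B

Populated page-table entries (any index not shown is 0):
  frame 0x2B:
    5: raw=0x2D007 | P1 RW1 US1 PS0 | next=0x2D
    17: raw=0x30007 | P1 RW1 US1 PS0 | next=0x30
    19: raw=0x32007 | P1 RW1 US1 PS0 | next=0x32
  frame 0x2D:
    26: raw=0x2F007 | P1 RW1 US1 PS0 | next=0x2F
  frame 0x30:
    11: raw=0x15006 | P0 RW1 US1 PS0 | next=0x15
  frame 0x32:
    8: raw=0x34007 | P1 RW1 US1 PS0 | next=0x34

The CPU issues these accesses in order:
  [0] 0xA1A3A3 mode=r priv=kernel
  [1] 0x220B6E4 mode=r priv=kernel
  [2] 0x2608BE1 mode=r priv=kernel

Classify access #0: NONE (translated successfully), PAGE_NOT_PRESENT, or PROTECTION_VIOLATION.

Walk each access:
#0 VA=0xA1A3A3 (r,kernel):
  L0 @0x2B[5] → 0x2D007  P=1,RW=1,US=1,PS=0
  L1 @0x2D[26] → 0x2F007  P=1,RW=1,US=1,PS=0
  ✓ 0x2F3A3  — 2 lookups
#1 VA=0x220B6E4 (r,kernel):
  L0 @0x2B[17] → 0x30007  P=1,RW=1,US=1,PS=0
  L1 @0x30[11] → 0x15006  P=0,RW=1,US=1,PS=0
  ⇒ fault: PAGE_NOT_PRESENT  — 2 lookups
#2 VA=0x2608BE1 (r,kernel):
  L0 @0x2B[19] → 0x32007  P=1,RW=1,US=1,PS=0
  L1 @0x32[8] → 0x34007  P=1,RW=1,US=1,PS=0
  ✓ 0x34BE1  — 2 lookups

Access #0 fault: NONE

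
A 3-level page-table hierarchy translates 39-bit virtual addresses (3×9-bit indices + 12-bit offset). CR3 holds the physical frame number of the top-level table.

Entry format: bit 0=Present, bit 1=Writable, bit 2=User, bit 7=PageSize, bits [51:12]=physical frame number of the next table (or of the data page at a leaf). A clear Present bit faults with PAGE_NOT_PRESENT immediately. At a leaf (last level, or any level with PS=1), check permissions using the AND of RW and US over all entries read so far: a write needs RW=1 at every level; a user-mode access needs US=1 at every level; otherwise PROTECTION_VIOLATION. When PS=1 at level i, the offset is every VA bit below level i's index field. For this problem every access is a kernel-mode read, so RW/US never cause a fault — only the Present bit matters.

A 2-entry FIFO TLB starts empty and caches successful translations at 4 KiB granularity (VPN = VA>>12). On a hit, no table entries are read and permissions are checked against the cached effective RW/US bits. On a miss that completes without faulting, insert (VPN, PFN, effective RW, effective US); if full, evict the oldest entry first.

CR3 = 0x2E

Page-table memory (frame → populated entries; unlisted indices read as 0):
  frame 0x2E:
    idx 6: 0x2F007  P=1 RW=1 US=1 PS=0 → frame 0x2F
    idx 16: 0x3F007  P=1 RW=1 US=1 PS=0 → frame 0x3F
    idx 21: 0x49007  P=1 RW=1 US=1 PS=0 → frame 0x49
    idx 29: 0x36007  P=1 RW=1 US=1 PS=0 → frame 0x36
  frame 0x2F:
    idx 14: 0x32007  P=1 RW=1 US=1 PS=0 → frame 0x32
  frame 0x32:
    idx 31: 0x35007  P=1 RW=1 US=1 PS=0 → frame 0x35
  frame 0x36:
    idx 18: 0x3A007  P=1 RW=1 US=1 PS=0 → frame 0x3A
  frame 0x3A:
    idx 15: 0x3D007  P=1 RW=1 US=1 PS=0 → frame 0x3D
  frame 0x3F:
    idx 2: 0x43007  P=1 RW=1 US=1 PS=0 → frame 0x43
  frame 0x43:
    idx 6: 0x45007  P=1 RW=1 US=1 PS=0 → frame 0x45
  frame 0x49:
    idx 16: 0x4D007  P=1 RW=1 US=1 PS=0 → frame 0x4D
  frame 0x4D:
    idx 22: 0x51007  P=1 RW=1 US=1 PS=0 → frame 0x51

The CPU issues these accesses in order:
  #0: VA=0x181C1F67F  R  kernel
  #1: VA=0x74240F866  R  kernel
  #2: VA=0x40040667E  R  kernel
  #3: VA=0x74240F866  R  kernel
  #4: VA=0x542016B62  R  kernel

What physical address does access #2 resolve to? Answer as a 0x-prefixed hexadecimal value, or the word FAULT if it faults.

Per-access translation:
#0 VA=0x181C1F67F (r,kernel):
  [0] read 0x2E idx=6: raw=0x2F007 flags P=1 W=1 U=1 S=0
  [1] read 0x2F idx=14: raw=0x32007 flags P=1 W=1 U=1 S=0
  [2] read 0x32 idx=31: raw=0x35007 flags P=1 W=1 U=1 S=0
  ✓ 0x3567F  — 3 lookups
#1 VA=0x74240F866 (r,kernel):
  [0] read 0x2E idx=29: raw=0x36007 flags P=1 W=1 U=1 S=0
  [1] read 0x36 idx=18: raw=0x3A007 flags P=1 W=1 U=1 S=0
  [2] read 0x3A idx=15: raw=0x3D007 flags P=1 W=1 U=1 S=0
  ✓ 0x3D866  — 3 lookups
#2 VA=0x40040667E (r,kernel):
  [0] read 0x2E idx=16: raw=0x3F007 flags P=1 W=1 U=1 S=0
  [1] read 0x3F idx=2: raw=0x43007 flags P=1 W=1 U=1 S=0
  [2] read 0x43 idx=6: raw=0x45007 flags P=1 W=1 U=1 S=0
  ✓ 0x4567E  — 3 lookups
#3 VA=0x74240F866 (r,kernel):
  TLB hit vpn=0x74240F → PA=0x3D866
#4 VA=0x542016B62 (r,kernel):
  [0] read 0x2E idx=21: raw=0x49007 flags P=1 W=1 U=1 S=0
  [1] read 0x49 idx=16: raw=0x4D007 flags P=1 W=1 U=1 S=0
  [2] read 0x4D idx=22: raw=0x51007 flags P=1 W=1 U=1 S=0
  ✓ 0x51B62  — 3 lookups

Access #2 PA: 0x4567E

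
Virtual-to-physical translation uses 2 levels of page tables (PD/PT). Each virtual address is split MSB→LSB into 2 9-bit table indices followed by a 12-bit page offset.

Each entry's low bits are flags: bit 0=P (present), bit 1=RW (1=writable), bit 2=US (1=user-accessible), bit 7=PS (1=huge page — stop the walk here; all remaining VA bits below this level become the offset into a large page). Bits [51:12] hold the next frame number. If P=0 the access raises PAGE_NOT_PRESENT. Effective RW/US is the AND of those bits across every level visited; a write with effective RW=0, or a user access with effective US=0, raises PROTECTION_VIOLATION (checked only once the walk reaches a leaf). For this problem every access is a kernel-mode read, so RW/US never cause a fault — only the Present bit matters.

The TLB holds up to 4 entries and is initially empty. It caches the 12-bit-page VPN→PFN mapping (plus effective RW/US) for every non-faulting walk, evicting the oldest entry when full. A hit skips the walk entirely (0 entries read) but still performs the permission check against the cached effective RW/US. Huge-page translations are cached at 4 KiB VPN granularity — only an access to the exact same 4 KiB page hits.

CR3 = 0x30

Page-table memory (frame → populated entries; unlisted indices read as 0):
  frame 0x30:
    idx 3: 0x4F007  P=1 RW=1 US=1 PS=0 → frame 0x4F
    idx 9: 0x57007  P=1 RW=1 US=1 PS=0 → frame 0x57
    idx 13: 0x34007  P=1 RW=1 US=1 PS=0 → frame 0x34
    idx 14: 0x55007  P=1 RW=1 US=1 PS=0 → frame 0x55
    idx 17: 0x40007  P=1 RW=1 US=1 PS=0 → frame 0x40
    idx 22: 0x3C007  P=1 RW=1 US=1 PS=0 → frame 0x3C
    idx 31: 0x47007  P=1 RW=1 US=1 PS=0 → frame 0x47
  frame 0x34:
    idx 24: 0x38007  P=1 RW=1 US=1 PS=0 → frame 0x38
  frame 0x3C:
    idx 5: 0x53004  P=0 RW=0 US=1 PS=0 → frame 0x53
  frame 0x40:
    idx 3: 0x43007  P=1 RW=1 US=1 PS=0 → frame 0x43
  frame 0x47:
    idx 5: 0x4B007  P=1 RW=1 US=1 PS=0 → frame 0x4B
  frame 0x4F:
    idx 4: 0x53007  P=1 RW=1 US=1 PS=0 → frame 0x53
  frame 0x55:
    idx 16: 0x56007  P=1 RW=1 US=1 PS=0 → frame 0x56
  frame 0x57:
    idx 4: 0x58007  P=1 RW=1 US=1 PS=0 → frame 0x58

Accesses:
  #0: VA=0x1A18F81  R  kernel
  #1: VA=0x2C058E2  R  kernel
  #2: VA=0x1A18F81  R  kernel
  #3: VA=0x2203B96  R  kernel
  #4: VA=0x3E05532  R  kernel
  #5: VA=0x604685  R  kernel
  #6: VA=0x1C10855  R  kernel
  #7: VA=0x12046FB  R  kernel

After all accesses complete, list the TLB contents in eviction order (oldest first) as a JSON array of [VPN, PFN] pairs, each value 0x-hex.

Trace:
#0 VA=0x1A18F81 (r,kernel):
  L0 @0x30[13] → 0x34007  P=1,RW=1,US=1,PS=0
  L1 @0x34[24] → 0x38007  P=1,RW=1,US=1,PS=0
  → PA=0x38F81  (2 entries read)
#1 VA=0x2C058E2 (r,kernel):
  L0 @0x30[22] → 0x3C007  P=1,RW=1,US=1,PS=0
  L1 @0x3C[5] → 0x53004  P=0,RW=0,US=1,PS=0
  ⇒ fault: PAGE_NOT_PRESENT  — 2 lookups
#2 VA=0x1A18F81 (r,kernel):
  TLB hit vpn=0x1A18 → PA=0x38F81
#3 VA=0x2203B96 (r,kernel):
  L0 @0x30[17] → 0x40007  P=1,RW=1,US=1,PS=0
  L1 @0x40[3] → 0x43007  P=1,RW=1,US=1,PS=0
  → PA=0x43B96  (2 entries read)
#4 VA=0x3E05532 (r,kernel):
  L0 @0x30[31] → 0x47007  P=1,RW=1,US=1,PS=0
  L1 @0x47[5] → 0x4B007  P=1,RW=1,US=1,PS=0
  → PA=0x4B532  (2 entries read)
#5 VA=0x604685 (r,kernel):
  L0 @0x30[3] → 0x4F007  P=1,RW=1,US=1,PS=0
  L1 @0x4F[4] → 0x53007  P=1,RW=1,US=1,PS=0
  → PA=0x53685  (2 entries read)
#6 VA=0x1C10855 (r,kernel):
  L0 @0x30[14] → 0x55007  P=1,RW=1,US=1,PS=0
  L1 @0x55[16] → 0x56007  P=1,RW=1,US=1,PS=0
  → PA=0x56855  (2 entries read)
#7 VA=0x12046FB (r,kernel):
  L0 @0x30[9] → 0x57007  P=1,RW=1,US=1,PS=0
  L1 @0x57[4] → 0x58007  P=1,RW=1,US=1,PS=0
  → PA=0x586FB  (2 entries read)

TLB: [["0x3E05", "0x4B"], ["0x604", "0x53"], ["0x1C10", "0x56"], ["0x1204", "0x58"]]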